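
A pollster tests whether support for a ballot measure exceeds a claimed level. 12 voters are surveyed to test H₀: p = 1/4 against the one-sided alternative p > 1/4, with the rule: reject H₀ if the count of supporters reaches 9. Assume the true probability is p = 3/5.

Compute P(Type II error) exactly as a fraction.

β = P(fail to reject H₀ | Ha true) = P(S ≤ 8 | p = 3/5), S ~ Binomial(12, 3/5).
Summing C(12,j)·(3/5)^j·(2/5)^{12-j} for j = 0..8 gives 37825328/48828125.

37825328/48828125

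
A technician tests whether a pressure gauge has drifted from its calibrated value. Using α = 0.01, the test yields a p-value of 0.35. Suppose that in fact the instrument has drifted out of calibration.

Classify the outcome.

The conventional null hypothesis is that the instrument is correctly calibrated.
Since p = 0.35 ≥ α = 0.01, H₀ is not rejected.
H₀ is false (actually the instrument has drifted out of calibration).
Failing to reject a false H₀ is a Type II error.

Type II error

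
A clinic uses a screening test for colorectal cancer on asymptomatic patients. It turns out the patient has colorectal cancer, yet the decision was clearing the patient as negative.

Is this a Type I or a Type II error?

Type II error

The null hypothesis here is that the patient does not have colorectal cancer.
'Clearing the patient as negative' corresponds to failing to reject H₀.
H₀ was not rejected but H₀ is false — a Type II error (false negative).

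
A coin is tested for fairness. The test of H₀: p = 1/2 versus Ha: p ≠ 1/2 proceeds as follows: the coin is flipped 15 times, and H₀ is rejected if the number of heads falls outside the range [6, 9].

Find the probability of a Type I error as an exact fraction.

Under H₀, K ~ Binomial(15, 1/2); α is the probability of landing in either tail, P(K ≤ 5) + P(K ≥ 10).
By symmetry, α = 2·P(K ≤ 5) = 2·(1 + 15 + 105 + 455 + 1365 + 3003)/32768 = 9888/32768 = 309/1024.

309/1024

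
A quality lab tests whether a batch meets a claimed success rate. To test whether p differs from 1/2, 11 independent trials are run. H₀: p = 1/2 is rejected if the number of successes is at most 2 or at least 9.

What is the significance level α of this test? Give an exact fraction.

67/1024

The significance level is the null-hypothesis probability of the rejection region {≤2} ∪ {≥9}.
By symmetry, α = 2·P(K ≤ 2) = 2·(1 + 11 + 55)/2048 = 134/2048 = 67/1024.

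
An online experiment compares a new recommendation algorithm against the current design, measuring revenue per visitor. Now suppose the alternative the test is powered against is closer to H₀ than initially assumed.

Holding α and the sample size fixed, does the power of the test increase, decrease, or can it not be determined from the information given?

A smaller departure from H₀ means the test statistic under Ha is distributed closer to where it would be under H₀; rejection becomes less likely.
Since power = 1 − β and β increases, power decreases.

It decreases.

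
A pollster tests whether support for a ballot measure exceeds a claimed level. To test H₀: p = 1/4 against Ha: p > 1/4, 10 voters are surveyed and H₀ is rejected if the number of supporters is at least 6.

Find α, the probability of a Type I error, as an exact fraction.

α = P(reject H₀ | H₀ true) = P(S ≥ 6 | p = 1/4), with S ~ Binomial(10, 1/4).
Adding the binomial terms for j = 6 through 10 with p = 1/4 yields 10343/524288.

10343/524288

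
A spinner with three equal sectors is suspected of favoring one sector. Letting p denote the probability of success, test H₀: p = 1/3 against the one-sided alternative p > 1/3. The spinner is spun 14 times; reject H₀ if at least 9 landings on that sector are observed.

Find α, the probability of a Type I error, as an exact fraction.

9265/531441

Under H₀, X ~ Binomial(14, 1/3), and α = P(X ≥ 9).
P(X ≥ 9) = Σ_{j=9}^{14} C(14,j)·(1/3)^j·(2/3)^{14-j} = 9265/531441.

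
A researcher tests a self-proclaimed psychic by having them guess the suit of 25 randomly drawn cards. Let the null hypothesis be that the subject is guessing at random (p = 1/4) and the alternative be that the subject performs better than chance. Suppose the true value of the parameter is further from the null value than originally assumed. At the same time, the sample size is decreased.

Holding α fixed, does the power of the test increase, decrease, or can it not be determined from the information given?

Cannot be determined from the information given.

The first change alone would make β decrease; the second alone would make β increase. Which effect dominates depends on the magnitudes, which are not given.
Since power = 1 − β, the effect on power is likewise indeterminate.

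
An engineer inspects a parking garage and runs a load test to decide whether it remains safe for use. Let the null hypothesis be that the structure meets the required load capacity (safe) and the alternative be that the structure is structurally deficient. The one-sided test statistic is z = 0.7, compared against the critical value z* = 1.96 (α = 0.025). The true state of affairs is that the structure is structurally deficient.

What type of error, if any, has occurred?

Since z = 0.7 ≤ z* = 1.96, H₀ is not rejected.
H₀ is false (actually the structure is structurally deficient).
Failing to reject a false H₀ is a Type II error.

Type II error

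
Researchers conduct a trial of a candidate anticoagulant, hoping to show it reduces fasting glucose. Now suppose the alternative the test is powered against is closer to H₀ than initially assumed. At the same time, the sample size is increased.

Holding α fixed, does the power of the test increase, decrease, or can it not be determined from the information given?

Cannot be determined from the information given.

The first change alone would make β increase; the second alone would make β decrease. Which effect dominates depends on the magnitudes, which are not given.
Since power = 1 − β, the effect on power is likewise indeterminate.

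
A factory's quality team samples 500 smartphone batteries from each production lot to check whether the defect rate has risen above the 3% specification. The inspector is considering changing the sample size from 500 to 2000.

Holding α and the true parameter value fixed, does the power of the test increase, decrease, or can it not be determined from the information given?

A larger sample reduces the standard error, pulling the sampling distribution under Ha further from the non-rejection region.
Since power = 1 − β and β decreases, power increases.

It increases.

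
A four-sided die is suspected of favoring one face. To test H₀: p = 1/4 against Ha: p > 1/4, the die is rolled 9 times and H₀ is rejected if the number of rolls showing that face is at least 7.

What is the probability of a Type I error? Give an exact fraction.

11/8192

The Type I error probability is α = P(Y ≥ 7) computed under H₀, where Y ~ Binomial(9, 1/4).
P(Y ≥ 7) = Σ_{j=7}^{9} C(9,j)·(1/4)^j·(3/4)^{9-j} = 11/8192.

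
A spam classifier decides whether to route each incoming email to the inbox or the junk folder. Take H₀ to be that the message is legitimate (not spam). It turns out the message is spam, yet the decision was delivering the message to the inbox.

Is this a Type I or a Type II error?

'Delivering the message to the inbox' corresponds to failing to reject H₀.
H₀ was not rejected but H₀ is false — a Type II error (false negative).

Type II error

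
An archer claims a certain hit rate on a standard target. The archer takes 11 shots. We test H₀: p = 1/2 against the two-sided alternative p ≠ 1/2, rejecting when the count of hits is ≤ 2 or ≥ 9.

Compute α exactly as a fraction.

67/1024

Under H₀, K ~ Binomial(11, 1/2); α is the probability of landing in either tail, P(K ≤ 2) + P(K ≥ 9).
By symmetry, α = 2·P(K ≤ 2) = 2·(1 + 11 + 55)/2048 = 134/2048 = 67/1024.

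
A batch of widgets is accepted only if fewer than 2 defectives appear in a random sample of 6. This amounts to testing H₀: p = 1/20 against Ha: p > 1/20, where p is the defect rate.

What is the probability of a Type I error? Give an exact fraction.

α = P(reject H₀ | H₀ true) = P(S ≥ 2 | p = 1/20), S ~ Binomial(6, 1/20).
Via the complement, α = 1 − Σ_{j=0}^{1} C(6,j)(1/20)^j(19/20)^{6-j} = 83901/2560000.

83901/2560000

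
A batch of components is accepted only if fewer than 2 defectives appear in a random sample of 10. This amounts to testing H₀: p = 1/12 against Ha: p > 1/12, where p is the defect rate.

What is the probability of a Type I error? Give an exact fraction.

4133487571/20639121408

α = P(reject H₀ | H₀ true) = P(X ≥ 2 | p = 1/12), X ~ Binomial(10, 1/12).
Via the complement, α = 1 − Σ_{j=0}^{1} C(10,j)(1/12)^j(11/12)^{10-j} = 4133487571/20639121408.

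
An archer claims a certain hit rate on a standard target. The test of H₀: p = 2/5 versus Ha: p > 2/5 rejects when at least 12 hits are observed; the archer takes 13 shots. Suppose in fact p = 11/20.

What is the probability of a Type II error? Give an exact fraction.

Under the alternative p = 11/20, K ~ Binomial(13, 11/20); β is the probability the test does not reject, P(K < 12).
Summing C(13,j)·(11/20)^j·(9/20)^{13-j} for j = 0..11 gives 636861571623279/640000000000000.

636861571623279/640000000000000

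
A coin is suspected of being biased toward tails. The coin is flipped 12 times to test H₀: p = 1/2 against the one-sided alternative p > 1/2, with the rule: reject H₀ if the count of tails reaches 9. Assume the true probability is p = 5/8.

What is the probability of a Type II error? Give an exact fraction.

β = P(fail to reject H₀ | Ha true) = P(K ≤ 8 | p = 5/8), K ~ Binomial(12, 5/8).
Summing C(12,j)·(5/8)^j·(3/8)^{12-j} for j = 0..8 gives 49315179861/68719476736.

49315179861/68719476736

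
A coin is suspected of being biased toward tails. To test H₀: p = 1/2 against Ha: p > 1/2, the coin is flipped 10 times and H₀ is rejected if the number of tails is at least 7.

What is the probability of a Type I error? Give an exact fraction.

11/64

Under H₀, S ~ Binomial(10, 1/2), and α = P(S ≥ 7).
That's C(10,7) + C(10,8) + C(10,9) + C(10,10) over 2^10, i.e. (120 + 45 + 10 + 1)/1024 = 176/1024 = 11/64.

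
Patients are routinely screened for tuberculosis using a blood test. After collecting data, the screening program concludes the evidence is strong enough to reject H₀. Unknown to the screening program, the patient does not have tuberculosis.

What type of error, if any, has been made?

Type I error

The conventional null hypothesis here is that the patient does not have tuberculosis.
H₀ was rejected, but H₀ is actually true.
Rejecting a true null hypothesis is a Type I error (false positive).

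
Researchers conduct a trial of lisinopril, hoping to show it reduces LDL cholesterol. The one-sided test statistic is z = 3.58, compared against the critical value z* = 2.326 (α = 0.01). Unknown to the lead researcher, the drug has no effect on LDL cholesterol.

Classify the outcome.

Type I error

The conventional null hypothesis is that the drug has no effect on LDL cholesterol.
Since z = 3.58 > z* = 2.326, H₀ is rejected.
H₀ is true (actually the drug has no effect on LDL cholesterol).
Rejecting a true H₀ is a Type I error.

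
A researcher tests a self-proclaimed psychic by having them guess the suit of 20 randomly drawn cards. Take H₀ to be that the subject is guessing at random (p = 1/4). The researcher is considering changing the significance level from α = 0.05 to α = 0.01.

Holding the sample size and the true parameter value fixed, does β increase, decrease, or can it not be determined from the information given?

It increases.

A smaller α moves the rejection region further into the tail. With the alternative true, more outcomes now fall outside the rejection region, so failing to reject becomes more likely.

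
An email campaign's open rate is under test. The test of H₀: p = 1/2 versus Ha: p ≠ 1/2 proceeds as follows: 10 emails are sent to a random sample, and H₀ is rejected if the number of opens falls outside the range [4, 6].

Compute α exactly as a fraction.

The significance level is the null-hypothesis probability of the rejection region {≤3} ∪ {≥7}.
By symmetry, α = 2·P(Y ≤ 3) = 2·(1 + 10 + 45 + 120)/1024 = 352/1024 = 11/32.

11/32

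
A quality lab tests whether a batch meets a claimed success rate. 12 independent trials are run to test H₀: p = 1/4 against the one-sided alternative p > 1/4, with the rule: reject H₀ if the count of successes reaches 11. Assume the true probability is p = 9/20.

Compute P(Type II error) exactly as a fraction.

4091575270595131/4096000000000000

Under the alternative p = 9/20, Y ~ Binomial(12, 9/20); β is the probability the test does not reject, P(Y < 11).
Adding the binomial probabilities P(Y=0)+…+P(Y=10) at p = 9/20 gives 4091575270595131/4096000000000000.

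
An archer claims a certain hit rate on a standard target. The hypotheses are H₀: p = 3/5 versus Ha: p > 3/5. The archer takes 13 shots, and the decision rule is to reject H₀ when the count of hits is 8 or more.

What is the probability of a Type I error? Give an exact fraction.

α = P(reject H₀ | H₀ true) = P(Y ≥ 8 | p = 3/5), with Y ~ Binomial(13, 3/5).
P(Y ≥ 8) = Σ_{j=8}^{13} C(13,j)·(3/5)^j·(2/5)^{13-j} = 701167509/1220703125.

701167509/1220703125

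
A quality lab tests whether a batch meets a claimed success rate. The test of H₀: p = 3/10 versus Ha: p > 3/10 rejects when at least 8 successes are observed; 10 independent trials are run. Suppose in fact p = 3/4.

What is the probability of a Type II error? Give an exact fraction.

A Type II error is failing to reject when Ha holds: with p = 3/4, β = P(Y ≤ 7).
Summing C(10,j)·(3/4)^j·(1/4)^{10-j} for j = 0..7 gives 124363/262144.

124363/262144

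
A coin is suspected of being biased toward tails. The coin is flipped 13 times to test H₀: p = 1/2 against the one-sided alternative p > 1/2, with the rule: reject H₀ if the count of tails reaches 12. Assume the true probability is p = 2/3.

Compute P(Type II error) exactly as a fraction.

A Type II error is failing to reject when Ha holds: with p = 2/3, β = P(X ≤ 11).
Equivalently, β = 1 − P(X ≥ 12) = 510961/531441.

510961/531441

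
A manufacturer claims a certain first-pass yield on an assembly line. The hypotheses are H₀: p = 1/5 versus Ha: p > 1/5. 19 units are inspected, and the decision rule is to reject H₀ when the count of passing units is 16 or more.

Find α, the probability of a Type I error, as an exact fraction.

α = P(reject H₀ | H₀ true) = P(K ≥ 16 | p = 1/5), with K ~ Binomial(19, 1/5).
Summing C(19,j)(1/5)^j(4/5)^{19−j} for j = 16,…,19 gives 64829/19073486328125.

64829/19073486328125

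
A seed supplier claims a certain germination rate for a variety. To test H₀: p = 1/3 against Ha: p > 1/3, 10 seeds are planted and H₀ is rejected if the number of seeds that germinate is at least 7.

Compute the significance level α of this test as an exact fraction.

43/2187

Under H₀, X ~ Binomial(10, 1/3), and α = P(X ≥ 7).
P(X ≥ 7) = Σ_{j=7}^{10} C(10,j)·(1/3)^j·(2/3)^{10-j} = 43/2187.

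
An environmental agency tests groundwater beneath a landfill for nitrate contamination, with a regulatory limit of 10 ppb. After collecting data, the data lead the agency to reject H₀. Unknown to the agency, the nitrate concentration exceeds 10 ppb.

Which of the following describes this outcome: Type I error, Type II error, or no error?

The conventional null hypothesis here is that the nitrate concentration is at or below 10 ppb (safe).
The test rejected a false H₀ — the decision matches the true state.

No error (correct decision).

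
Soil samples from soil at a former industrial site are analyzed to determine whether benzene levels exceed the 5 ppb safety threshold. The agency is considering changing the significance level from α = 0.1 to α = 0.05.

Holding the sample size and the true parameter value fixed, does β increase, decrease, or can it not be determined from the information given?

It increases.

A smaller α moves the rejection region further into the tail. With the alternative true, more outcomes now fall outside the rejection region, so failing to reject becomes more likely.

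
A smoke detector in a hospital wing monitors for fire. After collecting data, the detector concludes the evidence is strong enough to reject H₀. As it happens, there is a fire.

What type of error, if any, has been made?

The conventional null hypothesis here is that there is no fire.
The test rejected a false H₀ — the decision matches the true state.

No error — this is a correct decision.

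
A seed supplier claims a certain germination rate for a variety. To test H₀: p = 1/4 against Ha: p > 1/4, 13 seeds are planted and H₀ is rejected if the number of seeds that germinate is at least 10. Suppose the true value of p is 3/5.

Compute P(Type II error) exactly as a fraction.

202983472/244140625

A Type II error is failing to reject when Ha holds: with p = 3/5, β = P(X ≤ 9).
Adding the binomial probabilities P(X=0)+…+P(X=9) at p = 3/5 gives 202983472/244140625.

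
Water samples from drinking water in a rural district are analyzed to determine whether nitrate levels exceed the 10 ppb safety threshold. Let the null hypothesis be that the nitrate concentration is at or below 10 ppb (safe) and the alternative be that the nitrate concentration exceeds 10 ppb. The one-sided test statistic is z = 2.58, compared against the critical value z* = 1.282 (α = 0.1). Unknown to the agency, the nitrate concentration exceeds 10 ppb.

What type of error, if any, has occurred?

Since z = 2.58 > z* = 1.282, H₀ is rejected.
H₀ is false (actually the nitrate concentration exceeds 10 ppb).
The decision matches the true state — no error.

No error (correct decision).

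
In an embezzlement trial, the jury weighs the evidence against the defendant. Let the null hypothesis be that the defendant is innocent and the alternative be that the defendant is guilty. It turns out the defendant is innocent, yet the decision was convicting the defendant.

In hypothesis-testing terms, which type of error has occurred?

'Convicting the defendant' corresponds to rejecting H₀.
H₀ was rejected but H₀ is true — a Type I error (false positive).

Type I error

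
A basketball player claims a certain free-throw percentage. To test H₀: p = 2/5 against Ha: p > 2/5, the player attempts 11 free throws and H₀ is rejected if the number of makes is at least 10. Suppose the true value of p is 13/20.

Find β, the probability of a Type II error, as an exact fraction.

19239273573359/20480000000000

Under the alternative p = 13/20, X ~ Binomial(11, 13/20); β is the probability the test does not reject, P(X < 10).
Summing C(11,j)·(13/20)^j·(7/20)^{11-j} for j = 0..9 gives 19239273573359/20480000000000.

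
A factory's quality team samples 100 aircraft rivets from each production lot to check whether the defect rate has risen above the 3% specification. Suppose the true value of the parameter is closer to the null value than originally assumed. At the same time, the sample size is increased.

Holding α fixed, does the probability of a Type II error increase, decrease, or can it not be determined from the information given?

The first change alone would make β increase; the second alone would make β decrease. Which effect dominates depends on the magnitudes, which are not given.

Cannot be determined from the information given.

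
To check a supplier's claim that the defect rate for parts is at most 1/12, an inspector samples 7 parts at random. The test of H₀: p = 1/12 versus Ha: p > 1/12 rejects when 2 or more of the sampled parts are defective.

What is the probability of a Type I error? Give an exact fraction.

219095/1990656

α = P(reject H₀ | H₀ true) = P(X ≥ 2 | p = 1/12), X ~ Binomial(7, 1/12).
α = 1 − P(X ≤ 1) = 1 − 1771561/1990656 = 219095/1990656.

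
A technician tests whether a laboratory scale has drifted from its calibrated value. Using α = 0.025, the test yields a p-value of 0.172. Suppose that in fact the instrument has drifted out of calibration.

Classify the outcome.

The conventional null hypothesis is that the instrument is correctly calibrated.
Since p = 0.172 ≥ α = 0.025, H₀ is not rejected.
H₀ is false (actually the instrument has drifted out of calibration).
Failing to reject a false H₀ is a Type II error.

Type II error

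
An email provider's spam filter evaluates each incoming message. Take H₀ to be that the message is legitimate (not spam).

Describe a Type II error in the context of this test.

A Type II error would mean concluding that the message is legitimate (not spam) (or at least failing to establish that the message is spam) when in fact the message is spam.

A Type II error is failing to reject H₀ when H₀ is false.
Here that means delivering the message to the inbox when actually the message is spam.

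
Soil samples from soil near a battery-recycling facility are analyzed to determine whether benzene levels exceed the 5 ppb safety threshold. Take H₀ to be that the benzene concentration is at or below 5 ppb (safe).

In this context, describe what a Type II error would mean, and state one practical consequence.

A Type II error is failing to reject H₀ when H₀ is false.
Here that means certifying the site as safe when actually the benzene concentration exceeds 5 ppb.

A Type II error would mean concluding that the benzene concentration is at or below 5 ppb (safe) (or at least failing to establish that the benzene concentration exceeds 5 ppb) when in fact the benzene concentration exceeds 5 ppb. Consequence: a site with unsafe benzene levels is certified clean, and people continue to be exposed.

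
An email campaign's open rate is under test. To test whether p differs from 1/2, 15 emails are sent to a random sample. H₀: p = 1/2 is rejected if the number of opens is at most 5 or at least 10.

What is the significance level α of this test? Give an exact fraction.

309/1024

The significance level is the null-hypothesis probability of the rejection region {≤5} ∪ {≥10}.
By symmetry, α = 2·P(K ≤ 5) = 2·(1 + 15 + 105 + 455 + 1365 + 3003)/32768 = 9888/32768 = 309/1024.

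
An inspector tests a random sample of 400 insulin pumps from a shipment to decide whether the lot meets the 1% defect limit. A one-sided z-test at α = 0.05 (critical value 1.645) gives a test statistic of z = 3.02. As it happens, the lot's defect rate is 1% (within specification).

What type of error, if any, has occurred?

The conventional null hypothesis is that the lot's defect rate is 1% (within specification).
Since z = 3.02 > z* = 1.645, H₀ is rejected.
H₀ is true (actually the lot's defect rate is 1% (within specification)).
Rejecting a true H₀ is a Type I error.

Type I error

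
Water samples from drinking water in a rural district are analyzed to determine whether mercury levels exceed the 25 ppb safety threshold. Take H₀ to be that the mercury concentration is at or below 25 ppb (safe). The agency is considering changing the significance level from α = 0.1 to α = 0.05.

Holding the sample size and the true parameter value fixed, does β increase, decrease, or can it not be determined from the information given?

A smaller α moves the rejection region further into the tail. With the alternative true, more outcomes now fall outside the rejection region, so failing to reject becomes more likely.

It increases.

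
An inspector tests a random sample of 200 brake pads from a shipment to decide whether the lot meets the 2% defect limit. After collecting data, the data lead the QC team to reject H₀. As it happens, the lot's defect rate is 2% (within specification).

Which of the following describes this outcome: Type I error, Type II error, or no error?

The conventional null hypothesis here is that the lot's defect rate is 2% (within specification).
H₀ was rejected, but H₀ is actually true.
Rejecting a true null hypothesis is a Type I error (false positive).

Type I error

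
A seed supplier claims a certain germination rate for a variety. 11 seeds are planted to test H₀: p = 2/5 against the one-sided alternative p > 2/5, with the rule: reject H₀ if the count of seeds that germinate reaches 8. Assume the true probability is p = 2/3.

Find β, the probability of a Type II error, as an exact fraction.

Under the alternative p = 2/3, S ~ Binomial(11, 2/3); β is the probability the test does not reject, P(S < 8).
Summing C(11,j)·(2/3)^j·(1/3)^{11-j} for j = 0..7 gives 31145/59049.

31145/59049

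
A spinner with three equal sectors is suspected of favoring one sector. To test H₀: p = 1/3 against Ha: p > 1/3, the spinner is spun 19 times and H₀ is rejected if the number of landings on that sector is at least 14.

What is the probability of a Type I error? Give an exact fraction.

α = P(reject H₀ | H₀ true) = P(K ≥ 14 | p = 1/3), with K ~ Binomial(19, 1/3).
Summing C(19,j)(1/3)^j(2/3)^{19−j} for j = 14,…,19 gives 147529/387420489.

147529/387420489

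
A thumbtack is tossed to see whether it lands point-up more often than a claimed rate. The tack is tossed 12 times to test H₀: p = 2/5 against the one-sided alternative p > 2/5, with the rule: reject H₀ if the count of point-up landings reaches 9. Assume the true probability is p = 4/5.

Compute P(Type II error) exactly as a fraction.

β = P(fail to reject H₀ | Ha true) = P(Y ≤ 8 | p = 4/5), Y ~ Binomial(12, 4/5).
Adding the binomial probabilities P(Y=0)+…+P(Y=8) at p = 4/5 gives 10030813/48828125.

10030813/48828125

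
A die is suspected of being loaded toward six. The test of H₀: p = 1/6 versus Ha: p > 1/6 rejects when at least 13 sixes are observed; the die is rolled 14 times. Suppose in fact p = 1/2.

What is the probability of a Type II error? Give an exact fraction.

β = P(fail to reject H₀ | Ha true) = P(S ≤ 12 | p = 1/2), S ~ Binomial(14, 1/2).
Adding the binomial probabilities P(S=0)+…+P(S=12) at p = 1/2 gives 16369/16384.

16369/16384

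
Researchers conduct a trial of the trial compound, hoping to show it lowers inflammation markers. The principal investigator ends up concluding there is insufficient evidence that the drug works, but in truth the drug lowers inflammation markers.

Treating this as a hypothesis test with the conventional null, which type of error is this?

Type II error

The null hypothesis here is that the drug has no effect on inflammation markers.
'Concluding there is insufficient evidence that the drug works' corresponds to failing to reject H₀.
H₀ was not rejected but H₀ is false — a Type II error (false negative).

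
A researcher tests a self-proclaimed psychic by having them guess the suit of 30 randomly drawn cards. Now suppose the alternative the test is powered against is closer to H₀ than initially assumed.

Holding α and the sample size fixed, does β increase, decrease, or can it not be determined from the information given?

It increases.

A smaller departure from H₀ means the test statistic under Ha is distributed closer to where it would be under H₀; rejection becomes less likely.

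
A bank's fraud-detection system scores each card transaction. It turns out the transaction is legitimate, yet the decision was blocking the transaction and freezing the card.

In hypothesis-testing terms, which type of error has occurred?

Type I error

The null hypothesis here is that the transaction is legitimate.
'Blocking the transaction and freezing the card' corresponds to rejecting H₀.
H₀ was rejected but H₀ is true — a Type I error (false positive).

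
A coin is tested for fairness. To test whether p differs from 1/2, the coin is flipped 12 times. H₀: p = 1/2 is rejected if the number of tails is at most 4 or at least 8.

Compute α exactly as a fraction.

397/1024

Under H₀, S ~ Binomial(12, 1/2); α is the probability of landing in either tail, P(S ≤ 4) + P(S ≥ 8).
Each tail has probability (1 + 12 + 66 + 220 + 495)/4096; doubling gives α = 1588/4096 = 397/1024.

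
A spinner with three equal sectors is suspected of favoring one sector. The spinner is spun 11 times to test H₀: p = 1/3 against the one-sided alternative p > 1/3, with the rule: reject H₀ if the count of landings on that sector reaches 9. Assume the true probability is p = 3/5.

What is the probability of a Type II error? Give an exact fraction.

Under the alternative p = 3/5, K ~ Binomial(11, 3/5); β is the probability the test does not reject, P(K < 9).
Adding the binomial probabilities P(K=0)+…+P(K=8) at p = 3/5 gives 8604328/9765625.

8604328/9765625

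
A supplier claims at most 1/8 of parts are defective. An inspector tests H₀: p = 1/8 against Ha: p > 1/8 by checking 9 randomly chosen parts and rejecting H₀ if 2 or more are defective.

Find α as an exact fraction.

The significance level is the probability, assuming p = 1/8, of seeing 2 or more defectives in 9 draws.
Computing the lower-tail complement: 1 − 5764801/8388608 = 2623807/8388608.

2623807/8388608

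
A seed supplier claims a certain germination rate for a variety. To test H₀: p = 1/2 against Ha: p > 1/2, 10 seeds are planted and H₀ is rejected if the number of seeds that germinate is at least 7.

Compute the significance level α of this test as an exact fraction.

Under H₀, Y ~ Binomial(10, 1/2), and α = P(Y ≥ 7).
P(Y ≥ 7) = [C(10,7) + C(10,8) + C(10,9) + C(10,10)] / 2^10 = (120 + 45 + 10 + 1) / 1024 = 176/1024 = 11/64.

11/64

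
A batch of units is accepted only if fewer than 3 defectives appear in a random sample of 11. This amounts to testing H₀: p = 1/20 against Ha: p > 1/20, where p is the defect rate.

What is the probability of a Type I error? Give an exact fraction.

α = P(reject H₀ | H₀ true) = P(X ≥ 3 | p = 1/20), X ~ Binomial(11, 1/20).
α = 1 − P(X ≤ 2) = 1 − 322687697779/327680000000 = 4992302221/327680000000.

4992302221/327680000000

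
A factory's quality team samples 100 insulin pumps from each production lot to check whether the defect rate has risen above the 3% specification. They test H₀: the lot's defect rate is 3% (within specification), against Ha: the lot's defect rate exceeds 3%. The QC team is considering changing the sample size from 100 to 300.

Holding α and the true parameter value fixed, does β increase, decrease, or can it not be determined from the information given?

Increasing n separates the H₀ and Ha sampling distributions, so under Ha fewer outcomes land in the acceptance region.

It decreases.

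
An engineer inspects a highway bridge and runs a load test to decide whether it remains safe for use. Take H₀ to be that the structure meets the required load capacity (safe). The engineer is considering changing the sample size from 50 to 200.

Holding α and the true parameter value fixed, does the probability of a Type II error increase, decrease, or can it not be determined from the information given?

A larger sample reduces the standard error, pulling the sampling distribution under Ha further from the non-rejection region.

It decreases.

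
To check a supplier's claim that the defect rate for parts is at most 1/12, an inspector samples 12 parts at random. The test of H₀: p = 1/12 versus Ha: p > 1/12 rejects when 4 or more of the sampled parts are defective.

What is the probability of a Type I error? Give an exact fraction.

α = P(reject H₀ | H₀ true) = P(Y ≥ 4 | p = 1/12), Y ~ Binomial(12, 1/12).
Computing the lower-tail complement: 1 − 2930928979913/2972033482752 = 41104502839/2972033482752.

41104502839/2972033482752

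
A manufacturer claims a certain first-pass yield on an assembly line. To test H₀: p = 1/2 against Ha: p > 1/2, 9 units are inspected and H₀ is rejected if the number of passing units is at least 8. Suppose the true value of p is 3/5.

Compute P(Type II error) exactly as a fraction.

A Type II error is failing to reject when Ha holds: with p = 3/5, β = P(S ≤ 7).
Summing C(9,j)·(3/5)^j·(2/5)^{9-j} for j = 0..7 gives 1815344/1953125.

1815344/1953125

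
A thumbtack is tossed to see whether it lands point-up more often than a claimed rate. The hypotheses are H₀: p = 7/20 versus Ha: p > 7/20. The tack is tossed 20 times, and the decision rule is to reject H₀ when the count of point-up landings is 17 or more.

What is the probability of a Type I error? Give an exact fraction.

637973598365478054631/104857600000000000000000000

The Type I error probability is α = P(X ≥ 17) computed under H₀, where X ~ Binomial(20, 7/20).
Summing C(20,j)(7/20)^j(13/20)^{20−j} for j = 17,…,20 gives 637973598365478054631/104857600000000000000000000.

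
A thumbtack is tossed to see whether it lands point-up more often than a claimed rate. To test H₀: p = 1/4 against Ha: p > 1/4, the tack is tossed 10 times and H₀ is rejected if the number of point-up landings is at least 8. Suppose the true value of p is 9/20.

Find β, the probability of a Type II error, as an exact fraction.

2489876891491/2560000000000

β = P(fail to reject H₀ | Ha true) = P(S ≤ 7 | p = 9/20), S ~ Binomial(10, 9/20).
Equivalently, β = 1 − P(S ≥ 8) = 2489876891491/2560000000000.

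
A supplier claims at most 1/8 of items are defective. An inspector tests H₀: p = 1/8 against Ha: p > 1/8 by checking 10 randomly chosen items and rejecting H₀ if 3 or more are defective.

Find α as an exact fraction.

Under H₀, K ~ Binomial(10, 1/8); the Type I error rate is P(K ≥ 3).
Computing the lower-tail complement: 1 − 236356841/268435456 = 32078615/268435456.

32078615/268435456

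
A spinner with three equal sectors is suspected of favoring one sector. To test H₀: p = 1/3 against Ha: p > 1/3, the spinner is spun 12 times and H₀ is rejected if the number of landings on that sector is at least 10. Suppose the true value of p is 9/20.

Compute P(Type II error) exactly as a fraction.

812745962073749/819200000000000

A Type II error is failing to reject when Ha holds: with p = 9/20, β = P(K ≤ 9).
Adding the binomial probabilities P(K=0)+…+P(K=9) at p = 9/20 gives 812745962073749/819200000000000.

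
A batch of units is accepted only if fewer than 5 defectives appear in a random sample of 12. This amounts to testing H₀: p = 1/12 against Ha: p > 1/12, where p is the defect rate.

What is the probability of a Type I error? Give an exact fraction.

Under H₀, Y ~ Binomial(12, 1/12); the Type I error rate is P(Y ≥ 5).
α = 1 − P(Y ≤ 4) = 1 − 1483149097639/1486016741376 = 2867643737/1486016741376.

2867643737/1486016741376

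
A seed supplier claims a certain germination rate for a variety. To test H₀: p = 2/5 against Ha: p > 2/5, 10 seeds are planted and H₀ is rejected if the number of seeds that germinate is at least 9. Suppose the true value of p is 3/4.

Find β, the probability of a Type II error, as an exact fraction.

A Type II error is failing to reject when Ha holds: with p = 3/4, β = P(K ≤ 8).
Summing C(10,j)·(3/4)^j·(1/4)^{10-j} for j = 0..8 gives 792697/1048576.

792697/1048576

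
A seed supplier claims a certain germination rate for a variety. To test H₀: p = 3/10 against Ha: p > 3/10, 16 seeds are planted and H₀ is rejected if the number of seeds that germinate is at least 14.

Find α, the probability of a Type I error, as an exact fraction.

1190959281/400000000000000

Under H₀, K ~ Binomial(16, 3/10), and α = P(K ≥ 14).
P(K ≥ 14) = Σ_{j=14}^{16} C(16,j)·(3/10)^j·(7/10)^{16-j} = 1190959281/400000000000000.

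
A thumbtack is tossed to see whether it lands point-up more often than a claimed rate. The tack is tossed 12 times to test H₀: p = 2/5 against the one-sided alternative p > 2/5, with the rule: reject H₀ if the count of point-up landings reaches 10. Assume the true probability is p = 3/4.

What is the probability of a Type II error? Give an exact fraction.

A Type II error is failing to reject when Ha holds: with p = 3/4, β = P(S ≤ 9).
Equivalently, β = 1 − P(S ≥ 10) = 10222777/16777216.

10222777/16777216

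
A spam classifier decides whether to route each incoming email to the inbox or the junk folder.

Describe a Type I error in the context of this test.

A Type I error would mean concluding that the message is spam when in fact the message is legitimate (not spam).

With the conventional null hypothesis that the message is legitimate (not spam):
A Type I error is rejecting H₀ when H₀ is true.
Here that means sending the message to the spam folder when actually the message is legitimate (not spam).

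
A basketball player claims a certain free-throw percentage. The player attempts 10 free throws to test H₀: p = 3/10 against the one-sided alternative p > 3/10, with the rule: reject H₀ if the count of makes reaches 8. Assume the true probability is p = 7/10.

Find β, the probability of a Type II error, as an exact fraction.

β = P(fail to reject H₀ | Ha true) = P(S ≤ 7 | p = 7/10), S ~ Binomial(10, 7/10).
Summing C(10,j)·(7/10)^j·(3/10)^{10-j} for j = 0..7 gives 771521517/1250000000.

771521517/1250000000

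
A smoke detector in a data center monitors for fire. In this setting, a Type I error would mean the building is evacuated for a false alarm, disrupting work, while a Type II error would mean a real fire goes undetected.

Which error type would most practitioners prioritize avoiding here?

Type II error

The Type II consequence (a real fire goes undetected) is more severe than the Type I consequence (the building is evacuated for a false alarm, disrupting work).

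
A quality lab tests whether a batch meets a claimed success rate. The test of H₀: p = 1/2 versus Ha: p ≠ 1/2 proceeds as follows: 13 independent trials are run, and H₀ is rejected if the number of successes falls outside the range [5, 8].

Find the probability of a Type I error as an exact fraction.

1093/4096

Under H₀, Y ~ Binomial(13, 1/2); α is the probability of landing in either tail, P(Y ≤ 4) + P(Y ≥ 9).
The two tails are symmetric, so α = 2·(1 + 13 + 78 + 286 + 715)/2^13 = 2186/8192 = 1093/4096.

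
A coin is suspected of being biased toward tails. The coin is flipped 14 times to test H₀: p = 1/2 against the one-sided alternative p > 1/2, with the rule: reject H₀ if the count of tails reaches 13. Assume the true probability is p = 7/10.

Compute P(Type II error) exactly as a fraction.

β = P(fail to reject H₀ | Ha true) = P(Y ≤ 12 | p = 7/10), Y ~ Binomial(14, 7/10).
Equivalently, β = 1 − P(Y ≥ 13) = 95252438490057/100000000000000.

95252438490057/100000000000000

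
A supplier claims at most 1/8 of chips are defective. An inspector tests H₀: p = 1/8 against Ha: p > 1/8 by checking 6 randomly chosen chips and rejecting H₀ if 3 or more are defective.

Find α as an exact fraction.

3819/131072

The significance level is the probability, assuming p = 1/8, of seeing 3 or more defectives in 6 draws.
Via the complement, α = 1 − Σ_{j=0}^{2} C(6,j)(1/8)^j(7/8)^{6-j} = 3819/131072.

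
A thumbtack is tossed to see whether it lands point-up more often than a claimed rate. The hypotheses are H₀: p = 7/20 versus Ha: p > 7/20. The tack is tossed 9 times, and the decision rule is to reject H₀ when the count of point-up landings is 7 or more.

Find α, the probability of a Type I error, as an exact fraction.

The Type I error probability is α = P(X ≥ 7) computed under H₀, where X ~ Binomial(9, 7/20).
P(X ≥ 7) = Σ_{j=7}^{9} C(9,j)·(7/20)^j·(13/20)^{9-j} = 715658867/64000000000.

715658867/64000000000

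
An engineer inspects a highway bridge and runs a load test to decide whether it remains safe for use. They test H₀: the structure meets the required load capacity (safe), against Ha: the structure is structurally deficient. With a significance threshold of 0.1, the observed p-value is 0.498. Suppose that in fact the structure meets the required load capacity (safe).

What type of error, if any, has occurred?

No error — this is a correct decision.

Since p = 0.498 ≥ α = 0.1, H₀ is not rejected.
H₀ is true (actually the structure meets the required load capacity (safe)).
The decision matches the true state — no error.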